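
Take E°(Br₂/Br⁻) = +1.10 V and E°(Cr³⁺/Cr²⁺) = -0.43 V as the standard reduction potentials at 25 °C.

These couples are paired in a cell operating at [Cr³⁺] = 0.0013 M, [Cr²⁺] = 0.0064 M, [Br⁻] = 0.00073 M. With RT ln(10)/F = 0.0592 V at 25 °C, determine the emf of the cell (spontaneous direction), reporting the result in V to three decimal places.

+1.757 V

Br₂/Br⁻ is the cathode (higher E°), Cr³⁺/Cr²⁺ the anode: E°cell = +1.10 − (-0.43) = +1.53 V, n = 2.
Overall: Br₂(l) + 2 Cr²⁺(aq) → 2 Br⁻(aq) + 2 Cr³⁺(aq)
Q = [Br⁻]^2·[Cr³⁺]^2 / ([Cr²⁺]^2); log Q = -7.658.
E = E° − (0.0592/n) log Q = +1.53 − (0.0592/2)(-7.658) = +1.757 V.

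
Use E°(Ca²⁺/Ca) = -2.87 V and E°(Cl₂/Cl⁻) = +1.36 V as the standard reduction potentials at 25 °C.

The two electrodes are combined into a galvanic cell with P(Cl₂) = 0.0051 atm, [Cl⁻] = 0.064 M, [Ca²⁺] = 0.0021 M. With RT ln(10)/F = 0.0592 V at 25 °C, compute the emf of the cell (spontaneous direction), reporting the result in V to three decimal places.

Cl₂/Cl⁻ is the cathode (higher E°), Ca²⁺/Ca the anode: E°cell = +1.36 − (-2.87) = +4.23 V, n = 2.
Overall: Cl₂(g) + Ca(s) → 2 Cl⁻(aq) + Ca²⁺(aq)
Q = [Cl⁻]^2·[Ca²⁺] / (P(Cl₂)); log Q = -2.773.
E = E° − (0.0592/n) log Q = +4.23 − (0.0592/2)(-2.773) = +4.312 V.

+4.312 V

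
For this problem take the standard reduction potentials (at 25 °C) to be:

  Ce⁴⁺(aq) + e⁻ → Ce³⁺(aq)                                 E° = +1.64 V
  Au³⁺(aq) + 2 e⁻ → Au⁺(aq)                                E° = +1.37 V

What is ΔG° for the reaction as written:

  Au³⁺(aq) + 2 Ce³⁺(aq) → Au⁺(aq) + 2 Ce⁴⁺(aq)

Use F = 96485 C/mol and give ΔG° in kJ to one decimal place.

+52.1 kJ

As written, Au³⁺/Au⁺ is reduced (cathode) and Ce⁴⁺/Ce³⁺ is oxidised (anode), so E°cell = (+1.37) − (+1.64) = -0.27 V.
Balancing electrons gives n = 2.
ΔG° = −nFE° = −(2)(96485)(-0.27) = 52,102 J = +52.1 kJ.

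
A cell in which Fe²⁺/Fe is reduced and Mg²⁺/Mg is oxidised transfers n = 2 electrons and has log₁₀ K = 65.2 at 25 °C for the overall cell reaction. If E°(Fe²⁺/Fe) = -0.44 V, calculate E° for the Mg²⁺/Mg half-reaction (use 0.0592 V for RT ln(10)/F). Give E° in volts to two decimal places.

E°cell = (0.0592/n)·log K = (0.0592/2)(65.2) = +1.930 V.
Since Fe²⁺/Fe is the cathode and Mg²⁺/Mg the anode, E°cell = E°(Fe²⁺/Fe) − E°(Mg²⁺/Mg).
So E°(Mg²⁺/Mg) = E°(Fe²⁺/Fe) − E°cell = (-0.44) − (+1.930) = -2.37 V.

-2.37 V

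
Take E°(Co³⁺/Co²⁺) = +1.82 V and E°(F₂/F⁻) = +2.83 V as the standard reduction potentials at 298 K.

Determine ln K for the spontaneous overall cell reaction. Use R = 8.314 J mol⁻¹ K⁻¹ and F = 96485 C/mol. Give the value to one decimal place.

78.7

Cathode: F₂/F⁻; anode: Co³⁺/Co²⁺. E°cell = (+2.83) − (+1.82) = +1.01 V, with n = 2.
ΔG° = −nFE° = −RT ln K, so ln K = nFE°/(RT) = (2)(96485)(+1.01) / ((8.314)(298)) = 78.666.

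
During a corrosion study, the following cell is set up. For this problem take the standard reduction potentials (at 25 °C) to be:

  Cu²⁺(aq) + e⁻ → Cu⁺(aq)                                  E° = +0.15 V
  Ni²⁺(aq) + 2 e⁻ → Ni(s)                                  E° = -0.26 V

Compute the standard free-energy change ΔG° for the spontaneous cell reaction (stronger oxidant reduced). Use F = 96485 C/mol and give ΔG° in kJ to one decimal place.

Cu²⁺/Cu⁺ (E° = +0.15 V) is the cathode; Ni²⁺/Ni (E° = -0.26 V) is the anode, so E°cell = +0.41 V.
Balancing electrons gives n = 2 (lcm of 1 and 2).
ΔG° = −nFE° = −(2)(96485)(+0.41) = -79,118 J = -79.1 kJ.

-79.1 kJ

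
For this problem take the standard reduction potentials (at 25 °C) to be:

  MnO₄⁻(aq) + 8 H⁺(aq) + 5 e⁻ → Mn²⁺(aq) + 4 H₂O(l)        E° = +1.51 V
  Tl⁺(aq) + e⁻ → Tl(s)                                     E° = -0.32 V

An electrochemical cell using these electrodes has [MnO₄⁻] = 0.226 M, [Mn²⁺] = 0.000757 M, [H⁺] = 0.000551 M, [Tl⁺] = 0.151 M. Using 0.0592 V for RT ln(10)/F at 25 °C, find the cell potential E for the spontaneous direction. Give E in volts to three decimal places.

MnO₄⁻/Mn²⁺ is the cathode (higher E°), Tl⁺/Tl the anode: E°cell = +1.51 − (-0.32) = +1.83 V, n = 5.
Overall: MnO₄⁻(aq) + 8 H⁺(aq) + 5 Tl(s) → Mn²⁺(aq) + 4 H₂O(l) + 5 Tl⁺(aq)
Q = [Mn²⁺]·[Tl⁺]^5 / ([MnO₄⁻]·[H⁺]^8); log Q = 19.491.
E = E° − (0.0592/n) log Q = +1.83 − (0.0592/5)(19.491) = +1.599 V.

+1.599 V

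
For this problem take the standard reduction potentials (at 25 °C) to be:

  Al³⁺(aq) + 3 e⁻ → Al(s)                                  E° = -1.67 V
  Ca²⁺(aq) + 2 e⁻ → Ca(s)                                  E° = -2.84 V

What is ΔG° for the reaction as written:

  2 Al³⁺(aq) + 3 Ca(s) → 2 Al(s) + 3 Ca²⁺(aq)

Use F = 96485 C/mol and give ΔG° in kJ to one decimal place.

As written, Al³⁺/Al is reduced (cathode) and Ca²⁺/Ca is oxidised (anode), so E°cell = (-1.67) − (-2.84) = +1.17 V.
Balancing electrons gives n = 6.
ΔG° = −nFE° = −(6)(96485)(+1.17) = -677,325 J = -677.3 kJ.

-677.3 kJ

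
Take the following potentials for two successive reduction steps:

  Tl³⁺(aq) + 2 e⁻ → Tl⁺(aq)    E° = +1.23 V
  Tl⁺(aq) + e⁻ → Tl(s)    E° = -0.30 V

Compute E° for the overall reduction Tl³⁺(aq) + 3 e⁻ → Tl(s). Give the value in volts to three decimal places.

+0.720 V

Adding the free-energy changes (−nFE°) of the two steps gives −n₃FE°₃ = −n₁FE°₁ − n₂FE°₂.
E°₃ = (2×+1.23 + 1×-0.30) / 3 = (+2.160) / 3 = +0.720 V.
Simply averaging or adding the two E° values would be wrong; the electron-weighted sum is required.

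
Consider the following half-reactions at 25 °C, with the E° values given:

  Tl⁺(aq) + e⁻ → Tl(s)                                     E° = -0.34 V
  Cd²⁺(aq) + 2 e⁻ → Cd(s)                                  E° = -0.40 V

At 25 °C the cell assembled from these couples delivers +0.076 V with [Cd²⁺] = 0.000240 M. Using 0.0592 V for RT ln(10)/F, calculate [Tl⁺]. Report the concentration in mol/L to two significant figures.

Tl⁺/Tl is the cathode, Cd²⁺/Cd the anode: E°cell = +0.06 V, n = 2.
Overall reaction: 2 Tl⁺(aq) + Cd(s) → 2 Tl(s) + Cd²⁺(aq); Q = [Cd²⁺]^1/[Tl⁺]^2.
From E = E° − (0.0592/n) log Q: log Q = (E° − E)·n/0.0592 = (+0.06 − (+0.076))·2/0.0592 = -0.5405.
So 2·log[Tl⁺] = 1·log(0.00024) − log Q = -3.6198 − (-0.5405) = -3.0793; log[Tl⁺] = -3.0793 / 2 = -1.5396; [Tl⁺] = 10^(-1.5396) ≈ 0.029 M.

0.029 M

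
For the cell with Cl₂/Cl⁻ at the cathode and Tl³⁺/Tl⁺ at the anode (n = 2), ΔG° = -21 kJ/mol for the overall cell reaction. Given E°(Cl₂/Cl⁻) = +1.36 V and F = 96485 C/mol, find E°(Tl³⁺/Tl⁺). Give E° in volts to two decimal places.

+1.25 V

E°cell = −ΔG°/(nF) = −(-21×10³)/((2)(96485)) = +0.109 V.
Since Cl₂/Cl⁻ is the cathode and Tl³⁺/Tl⁺ the anode, E°cell = E°(Cl₂/Cl⁻) − E°(Tl³⁺/Tl⁺).
So E°(Tl³⁺/Tl⁺) = E°(Cl₂/Cl⁻) − E°cell = (+1.36) − (+0.109) = +1.25 V.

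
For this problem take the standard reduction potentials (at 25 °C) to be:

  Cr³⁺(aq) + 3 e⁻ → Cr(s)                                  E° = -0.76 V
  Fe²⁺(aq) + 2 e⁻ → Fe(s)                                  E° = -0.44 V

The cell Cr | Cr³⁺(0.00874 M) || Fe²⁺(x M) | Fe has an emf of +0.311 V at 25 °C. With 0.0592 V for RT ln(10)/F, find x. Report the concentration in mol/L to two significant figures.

Fe²⁺/Fe is the cathode, Cr³⁺/Cr the anode: E°cell = +0.32 V, n = 6.
Overall reaction: 3 Fe²⁺(aq) + 2 Cr(s) → 3 Fe(s) + 2 Cr³⁺(aq); Q = [Cr³⁺]^2/[Fe²⁺]^3.
From E = E° − (0.0592/n) log Q: log Q = (E° − E)·n/0.0592 = (+0.32 − (+0.311))·6/0.0592 = 0.9122.
So 3·log[Fe²⁺] = 2·log(0.00874) − log Q = -4.1170 − (0.9122) = -5.0292; log[Fe²⁺] = -5.0292 / 3 = -1.6764; [Fe²⁺] = 10^(-1.6764) ≈ 0.021 M.

0.021 M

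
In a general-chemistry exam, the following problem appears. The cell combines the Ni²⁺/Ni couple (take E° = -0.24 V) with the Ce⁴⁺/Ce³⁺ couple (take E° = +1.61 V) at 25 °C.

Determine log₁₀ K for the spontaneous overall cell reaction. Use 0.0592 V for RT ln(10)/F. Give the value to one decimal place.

Cathode: Ce⁴⁺/Ce³⁺; anode: Ni²⁺/Ni. E°cell = +1.85 V, n = 2.
log K = nE°cell / 0.0592 = (2)(+1.85) / 0.0592 = 62.5.

62.5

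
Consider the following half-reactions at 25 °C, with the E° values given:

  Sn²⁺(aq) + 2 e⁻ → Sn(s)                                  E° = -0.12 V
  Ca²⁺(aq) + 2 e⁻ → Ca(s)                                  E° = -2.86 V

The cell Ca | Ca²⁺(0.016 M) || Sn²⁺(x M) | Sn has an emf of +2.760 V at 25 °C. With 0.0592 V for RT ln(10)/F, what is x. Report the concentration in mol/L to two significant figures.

Sn²⁺/Sn is the cathode, Ca²⁺/Ca the anode: E°cell = +2.74 V, n = 2.
Overall reaction: Sn²⁺(aq) + Ca(s) → Sn(s) + Ca²⁺(aq); Q = [Ca²⁺]^1/[Sn²⁺]^1.
From E = E° − (0.0592/n) log Q: log Q = (E° − E)·n/0.0592 = (+2.74 − (+2.760))·2/0.0592 = -0.6757.
So 1·log[Sn²⁺] = 1·log(0.016) − log Q = -1.7959 − (-0.6757) = -1.1202; [Sn²⁺] = 10^(-1.1202) ≈ 0.076 M.

0.076 M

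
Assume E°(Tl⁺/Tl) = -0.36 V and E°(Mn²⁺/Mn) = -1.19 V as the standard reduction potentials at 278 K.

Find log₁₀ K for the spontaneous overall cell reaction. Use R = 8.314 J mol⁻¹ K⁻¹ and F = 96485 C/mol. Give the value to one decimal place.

30.1

Cathode: Tl⁺/Tl; anode: Mn²⁺/Mn. E°cell = (-0.36) − (-1.19) = +0.83 V, with n = 2.
ΔG° = −nFE° = −RT ln K, so ln K = nFE°/(RT) = (2)(96485)(+0.83) / ((8.314)(278)) = 69.297.
log₁₀ K = 69.297 / ln 10 = 30.1.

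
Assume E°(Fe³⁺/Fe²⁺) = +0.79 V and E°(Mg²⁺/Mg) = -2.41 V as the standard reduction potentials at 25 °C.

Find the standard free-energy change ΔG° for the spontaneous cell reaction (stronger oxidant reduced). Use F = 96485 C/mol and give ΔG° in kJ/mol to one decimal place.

Fe³⁺/Fe²⁺ (E° = +0.79 V) is the cathode; Mg²⁺/Mg (E° = -2.41 V) is the anode, so E°cell = +3.20 V.
Balancing electrons gives n = 2 (lcm of 1 and 2).
ΔG° = −nFE° = −(2)(96485)(+3.20) = -617,504 J = -617.5 kJ/mol.

-617.5 kJ/mol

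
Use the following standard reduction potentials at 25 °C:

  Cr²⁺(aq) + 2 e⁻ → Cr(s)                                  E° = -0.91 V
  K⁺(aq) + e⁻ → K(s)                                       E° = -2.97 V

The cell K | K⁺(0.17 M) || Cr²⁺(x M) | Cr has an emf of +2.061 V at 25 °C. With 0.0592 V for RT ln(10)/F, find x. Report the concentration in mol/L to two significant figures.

Cr²⁺/Cr is the cathode, K⁺/K the anode: E°cell = +2.06 V, n = 2.
Overall reaction: Cr²⁺(aq) + 2 K(s) → Cr(s) + 2 K⁺(aq); Q = [K⁺]^2/[Cr²⁺]^1.
From E = E° − (0.0592/n) log Q: log Q = (E° − E)·n/0.0592 = (+2.06 − (+2.061))·2/0.0592 = -0.0338.
So 1·log[Cr²⁺] = 2·log(0.17) − log Q = -1.5391 − (-0.0338) = -1.5053; [Cr²⁺] = 10^(-1.5053) ≈ 0.031 M.

0.031 M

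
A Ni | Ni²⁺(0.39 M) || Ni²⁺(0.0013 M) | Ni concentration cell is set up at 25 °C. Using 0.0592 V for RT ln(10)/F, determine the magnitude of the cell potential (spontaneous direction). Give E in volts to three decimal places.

For a concentration cell E°cell = 0. The 0.39 M side is the cathode (reduction is favoured where [Ni²⁺] is higher).
With n = 2, E = −(0.0592/2) log([Ni²⁺]ₐₙ/[Ni²⁺]꜀ₐₜ) = −(0.0592/2) log(0.0013/0.39) = −(0.0592/2)(-2.477) = +0.073 V.

+0.073 V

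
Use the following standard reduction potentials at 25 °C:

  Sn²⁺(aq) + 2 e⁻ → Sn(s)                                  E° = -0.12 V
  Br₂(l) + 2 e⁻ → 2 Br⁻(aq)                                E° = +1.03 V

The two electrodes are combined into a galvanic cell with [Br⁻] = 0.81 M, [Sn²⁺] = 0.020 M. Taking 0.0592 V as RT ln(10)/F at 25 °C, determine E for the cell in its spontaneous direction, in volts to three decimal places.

+1.206 V

Br₂/Br⁻ is the cathode (higher E°), Sn²⁺/Sn the anode: E°cell = +1.03 − (-0.12) = +1.15 V, n = 2.
Overall: Br₂(l) + Sn(s) → 2 Br⁻(aq) + Sn²⁺(aq)
Q = [Br⁻]^2·[Sn²⁺]; log Q = -1.882.
E = E° − (0.0592/n) log Q = +1.15 − (0.0592/2)(-1.882) = +1.206 V.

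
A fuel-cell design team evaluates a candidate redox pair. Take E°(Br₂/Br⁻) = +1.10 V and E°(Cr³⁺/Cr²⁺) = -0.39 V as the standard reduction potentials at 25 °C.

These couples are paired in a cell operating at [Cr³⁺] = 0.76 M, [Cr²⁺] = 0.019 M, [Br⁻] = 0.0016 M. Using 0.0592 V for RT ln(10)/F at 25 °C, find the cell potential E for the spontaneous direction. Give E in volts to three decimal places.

Br₂/Br⁻ is the cathode (higher E°), Cr³⁺/Cr²⁺ the anode: E°cell = +1.10 − (-0.39) = +1.49 V, n = 2.
Overall: Br₂(l) + 2 Cr²⁺(aq) → 2 Br⁻(aq) + 2 Cr³⁺(aq)
Q = [Br⁻]^2·[Cr³⁺]^2 / ([Cr²⁺]^2); log Q = -2.388.
E = E° − (0.0592/n) log Q = +1.49 − (0.0592/2)(-2.388) = +1.561 V.

+1.561 V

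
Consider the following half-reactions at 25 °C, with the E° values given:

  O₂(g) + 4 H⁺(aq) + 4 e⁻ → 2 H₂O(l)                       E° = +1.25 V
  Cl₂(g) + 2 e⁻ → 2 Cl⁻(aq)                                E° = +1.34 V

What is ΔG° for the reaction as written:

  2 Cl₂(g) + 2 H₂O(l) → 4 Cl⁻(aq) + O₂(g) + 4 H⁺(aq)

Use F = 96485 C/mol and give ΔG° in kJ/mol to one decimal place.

-34.7 kJ/mol

As written, Cl₂/Cl⁻ is reduced (cathode) and O₂/H₂O is oxidised (anode), so E°cell = (+1.34) − (+1.25) = +0.09 V.
Balancing electrons gives n = 4.
ΔG° = −nFE° = −(4)(96485)(+0.09) = -34,735 J = -34.7 kJ/mol.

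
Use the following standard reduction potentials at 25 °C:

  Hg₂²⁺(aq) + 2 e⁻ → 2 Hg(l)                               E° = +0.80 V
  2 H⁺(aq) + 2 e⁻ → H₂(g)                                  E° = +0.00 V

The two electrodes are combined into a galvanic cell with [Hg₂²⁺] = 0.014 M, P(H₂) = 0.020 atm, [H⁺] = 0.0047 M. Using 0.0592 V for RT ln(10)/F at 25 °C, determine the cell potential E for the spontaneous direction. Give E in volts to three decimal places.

+0.833 V

Hg₂²⁺/Hg is the cathode (higher E°), H⁺/H₂ the anode: E°cell = +0.80 − (+0.00) = +0.80 V, n = 2.
Overall: Hg₂²⁺(aq) + H₂(g) → 2 Hg(l) + 2 H⁺(aq)
Q = [H⁺]^2 / ([Hg₂²⁺]·P(H₂)); log Q = -1.103.
E = E° − (0.0592/n) log Q = +0.80 − (0.0592/2)(-1.103) = +0.833 V.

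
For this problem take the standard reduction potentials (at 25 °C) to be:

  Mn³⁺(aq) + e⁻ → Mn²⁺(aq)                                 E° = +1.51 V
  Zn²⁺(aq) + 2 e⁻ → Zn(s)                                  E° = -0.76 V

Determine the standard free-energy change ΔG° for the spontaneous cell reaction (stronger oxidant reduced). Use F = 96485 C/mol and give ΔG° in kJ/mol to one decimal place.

Mn³⁺/Mn²⁺ (E° = +1.51 V) is the cathode; Zn²⁺/Zn (E° = -0.76 V) is the anode, so E°cell = +2.27 V.
Balancing electrons gives n = 2 (lcm of 1 and 2).
ΔG° = −nFE° = −(2)(96485)(+2.27) = -438,042 J = -438.0 kJ/mol.

-438.0 kJ/mol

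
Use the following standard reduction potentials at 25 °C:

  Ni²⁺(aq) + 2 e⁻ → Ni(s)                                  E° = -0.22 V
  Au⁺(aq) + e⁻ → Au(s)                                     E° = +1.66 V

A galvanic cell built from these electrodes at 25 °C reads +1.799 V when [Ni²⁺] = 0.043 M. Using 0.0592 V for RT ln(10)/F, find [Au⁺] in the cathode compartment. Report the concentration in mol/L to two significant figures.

0.0089 M

Au⁺/Au is the cathode, Ni²⁺/Ni the anode: E°cell = +1.88 V, n = 2.
Overall reaction: 2 Au⁺(aq) + Ni(s) → 2 Au(s) + Ni²⁺(aq); Q = [Ni²⁺]^1/[Au⁺]^2.
From E = E° − (0.0592/n) log Q: log Q = (E° − E)·n/0.0592 = (+1.88 − (+1.799))·2/0.0592 = 2.7365.
So 2·log[Au⁺] = 1·log(0.043) − log Q = -1.3665 − (2.7365) = -4.1030; log[Au⁺] = -4.1030 / 2 = -2.0515; [Au⁺] = 10^(-2.0515) ≈ 0.0089 M.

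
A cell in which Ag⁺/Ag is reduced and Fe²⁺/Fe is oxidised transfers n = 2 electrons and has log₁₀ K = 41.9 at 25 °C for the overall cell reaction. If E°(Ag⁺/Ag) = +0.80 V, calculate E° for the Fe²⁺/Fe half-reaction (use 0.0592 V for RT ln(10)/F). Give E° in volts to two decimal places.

-0.44 V

E°cell = (0.0592/n)·log K = (0.0592/2)(41.9) = +1.240 V.
Since Ag⁺/Ag is the cathode and Fe²⁺/Fe the anode, E°cell = E°(Ag⁺/Ag) − E°(Fe²⁺/Fe).
So E°(Fe²⁺/Fe) = E°(Ag⁺/Ag) − E°cell = (+0.80) − (+1.240) = -0.44 V.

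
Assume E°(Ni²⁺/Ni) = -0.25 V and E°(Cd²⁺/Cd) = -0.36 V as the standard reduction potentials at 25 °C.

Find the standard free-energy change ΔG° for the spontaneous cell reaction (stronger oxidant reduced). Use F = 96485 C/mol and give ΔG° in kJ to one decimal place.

Ni²⁺/Ni (E° = -0.25 V) is the cathode; Cd²⁺/Cd (E° = -0.36 V) is the anode, so E°cell = +0.11 V.
Balancing electrons gives n = 2 (lcm of 2 and 2).
ΔG° = −nFE° = −(2)(96485)(+0.11) = -21,227 J = -21.2 kJ.

-21.2 kJ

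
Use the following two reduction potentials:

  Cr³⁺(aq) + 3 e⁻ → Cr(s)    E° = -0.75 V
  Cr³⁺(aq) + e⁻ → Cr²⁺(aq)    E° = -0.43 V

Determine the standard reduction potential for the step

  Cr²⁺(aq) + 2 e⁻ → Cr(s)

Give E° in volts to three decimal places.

Sequential free energies add, so n₃E°₃ = n₁E°₁ + n₂E°₂.
With n₃ = 3, and the known step contributing 1×(-0.43) V, the unknown satisfies 2·E° = 3×(-0.75) − 1×(-0.43) = -1.820.
E° = -1.820 / 2 = -0.910 V.

-0.910 V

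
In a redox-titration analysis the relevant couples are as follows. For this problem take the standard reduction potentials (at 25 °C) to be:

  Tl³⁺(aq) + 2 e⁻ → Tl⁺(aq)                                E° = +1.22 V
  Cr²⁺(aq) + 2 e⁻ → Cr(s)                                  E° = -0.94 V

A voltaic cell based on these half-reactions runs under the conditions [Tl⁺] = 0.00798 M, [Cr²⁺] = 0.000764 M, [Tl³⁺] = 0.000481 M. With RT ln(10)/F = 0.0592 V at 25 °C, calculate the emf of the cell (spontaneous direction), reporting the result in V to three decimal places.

Tl³⁺/Tl⁺ is the cathode (higher E°), Cr²⁺/Cr the anode: E°cell = +1.22 − (-0.94) = +2.16 V, n = 2.
Overall: Tl³⁺(aq) + Cr(s) → Tl⁺(aq) + Cr²⁺(aq)
Q = [Tl⁺]·[Cr²⁺] / ([Tl³⁺]); log Q = -1.897.
E = E° − (0.0592/n) log Q = +2.16 − (0.0592/2)(-1.897) = +2.216 V.

+2.216 V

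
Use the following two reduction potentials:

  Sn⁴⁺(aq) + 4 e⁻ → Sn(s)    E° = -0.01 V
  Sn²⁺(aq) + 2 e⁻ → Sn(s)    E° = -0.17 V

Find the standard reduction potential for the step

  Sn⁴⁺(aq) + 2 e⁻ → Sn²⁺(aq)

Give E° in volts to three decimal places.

+0.150 V

Sequential free energies add, so n₃E°₃ = n₁E°₁ + n₂E°₂.
With n₃ = 4, and the known step contributing 2×(-0.17) V, the unknown satisfies 2·E° = 4×(-0.01) − 2×(-0.17) = +0.300.
E° = +0.300 / 2 = +0.150 V.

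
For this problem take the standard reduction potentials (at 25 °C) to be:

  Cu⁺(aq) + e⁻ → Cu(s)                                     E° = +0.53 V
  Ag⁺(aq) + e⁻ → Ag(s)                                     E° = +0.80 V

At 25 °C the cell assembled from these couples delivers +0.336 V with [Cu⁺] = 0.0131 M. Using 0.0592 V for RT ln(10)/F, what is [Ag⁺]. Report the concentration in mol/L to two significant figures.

0.17 M

Ag⁺/Ag is the cathode, Cu⁺/Cu the anode: E°cell = +0.27 V, n = 1.
Overall reaction: Ag⁺(aq) + Cu(s) → Ag(s) + Cu⁺(aq); Q = [Cu⁺]^1/[Ag⁺]^1.
From E = E° − (0.0592/n) log Q: log Q = (E° − E)·n/0.0592 = (+0.27 − (+0.336))·1/0.0592 = -1.1149.
So 1·log[Ag⁺] = 1·log(0.0131) − log Q = -1.8827 − (-1.1149) = -0.7678; [Ag⁺] = 10^(-0.7678) ≈ 0.17 M.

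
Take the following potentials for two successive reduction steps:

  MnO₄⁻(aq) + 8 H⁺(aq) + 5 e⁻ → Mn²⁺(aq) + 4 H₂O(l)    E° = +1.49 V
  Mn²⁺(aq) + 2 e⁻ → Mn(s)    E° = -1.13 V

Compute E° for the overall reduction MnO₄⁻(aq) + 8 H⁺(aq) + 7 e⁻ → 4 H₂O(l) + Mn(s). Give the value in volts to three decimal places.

Since ΔG° = −nFE° is additive over sequential reductions, n₃E°₃ = n₁E°₁ + n₂E°₂.
E°₃ = (5×+1.49 + 2×-1.13) / 7 = (+5.190) / 7 = +0.741 V.

+0.741 V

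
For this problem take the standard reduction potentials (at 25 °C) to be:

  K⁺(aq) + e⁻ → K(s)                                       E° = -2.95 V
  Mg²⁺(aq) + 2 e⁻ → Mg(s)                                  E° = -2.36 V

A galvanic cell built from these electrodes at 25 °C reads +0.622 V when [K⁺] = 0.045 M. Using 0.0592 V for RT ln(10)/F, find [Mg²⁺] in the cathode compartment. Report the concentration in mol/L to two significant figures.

Mg²⁺/Mg is the cathode, K⁺/K the anode: E°cell = +0.59 V, n = 2.
Overall reaction: Mg²⁺(aq) + 2 K(s) → Mg(s) + 2 K⁺(aq); Q = [K⁺]^2/[Mg²⁺]^1.
From E = E° − (0.0592/n) log Q: log Q = (E° − E)·n/0.0592 = (+0.59 − (+0.622))·2/0.0592 = -1.0811.
So 1·log[Mg²⁺] = 2·log(0.045) − log Q = -2.6936 − (-1.0811) = -1.6125; [Mg²⁺] = 10^(-1.6125) ≈ 0.024 M.

0.024 M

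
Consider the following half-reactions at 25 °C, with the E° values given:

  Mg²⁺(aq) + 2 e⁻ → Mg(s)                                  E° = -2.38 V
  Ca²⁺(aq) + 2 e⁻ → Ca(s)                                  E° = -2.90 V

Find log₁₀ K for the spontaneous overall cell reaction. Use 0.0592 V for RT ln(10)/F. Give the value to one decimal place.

Cathode: Mg²⁺/Mg; anode: Ca²⁺/Ca. E°cell = +0.52 V, n = 2.
log K = nE°cell / 0.0592 = (2)(+0.52) / 0.0592 = 17.6.

17.6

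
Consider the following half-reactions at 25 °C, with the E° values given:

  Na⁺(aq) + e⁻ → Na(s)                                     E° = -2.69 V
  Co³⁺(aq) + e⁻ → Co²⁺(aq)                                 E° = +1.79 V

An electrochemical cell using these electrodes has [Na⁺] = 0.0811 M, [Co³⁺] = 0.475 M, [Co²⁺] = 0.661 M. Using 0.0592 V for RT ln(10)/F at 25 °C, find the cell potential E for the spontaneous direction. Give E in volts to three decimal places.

+4.536 V

Co³⁺/Co²⁺ is the cathode (higher E°), Na⁺/Na the anode: E°cell = +1.79 − (-2.69) = +4.48 V, n = 1.
Overall: Co³⁺(aq) + Na(s) → Co²⁺(aq) + Na⁺(aq)
Q = [Co²⁺]·[Na⁺] / ([Co³⁺]); log Q = -0.947.
E = E° − (0.0592/n) log Q = +4.48 − (0.0592/1)(-0.947) = +4.536 V.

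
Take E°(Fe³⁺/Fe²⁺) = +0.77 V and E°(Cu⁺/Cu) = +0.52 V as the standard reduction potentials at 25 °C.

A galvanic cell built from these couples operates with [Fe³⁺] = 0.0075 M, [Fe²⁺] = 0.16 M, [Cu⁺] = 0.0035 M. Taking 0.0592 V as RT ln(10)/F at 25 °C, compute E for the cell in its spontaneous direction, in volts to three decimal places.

Fe³⁺/Fe²⁺ is the cathode (higher E°), Cu⁺/Cu the anode: E°cell = +0.77 − (+0.52) = +0.25 V, n = 1.
Overall: Fe³⁺(aq) + Cu(s) → Fe²⁺(aq) + Cu⁺(aq)
Q = [Fe²⁺]·[Cu⁺] / ([Fe³⁺]); log Q = -1.127.
E = E° − (0.0592/n) log Q = +0.25 − (0.0592/1)(-1.127) = +0.317 V.

+0.317 V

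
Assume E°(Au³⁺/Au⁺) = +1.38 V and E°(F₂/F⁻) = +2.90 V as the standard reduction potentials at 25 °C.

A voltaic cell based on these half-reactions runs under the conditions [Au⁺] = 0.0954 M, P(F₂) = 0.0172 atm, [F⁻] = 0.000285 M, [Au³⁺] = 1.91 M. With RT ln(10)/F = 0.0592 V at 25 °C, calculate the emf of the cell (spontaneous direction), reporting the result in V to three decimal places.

F₂/F⁻ is the cathode (higher E°), Au³⁺/Au⁺ the anode: E°cell = +2.90 − (+1.38) = +1.52 V, n = 2.
Overall: F₂(g) + Au⁺(aq) → 2 F⁻(aq) + Au³⁺(aq)
Q = [F⁻]^2·[Au³⁺] / (P(F₂)·[Au⁺]); log Q = -4.024.
E = E° − (0.0592/n) log Q = +1.52 − (0.0592/2)(-4.024) = +1.639 V.

+1.639 V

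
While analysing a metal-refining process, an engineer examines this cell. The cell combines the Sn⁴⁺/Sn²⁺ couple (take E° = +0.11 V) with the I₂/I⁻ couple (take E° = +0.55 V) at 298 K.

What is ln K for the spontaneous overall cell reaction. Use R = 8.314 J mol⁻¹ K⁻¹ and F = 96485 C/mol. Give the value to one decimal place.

Cathode: I₂/I⁻; anode: Sn⁴⁺/Sn²⁺. E°cell = (+0.55) − (+0.11) = +0.44 V, with n = 2.
ΔG° = −nFE° = −RT ln K, so ln K = nFE°/(RT) = (2)(96485)(+0.44) / ((8.314)(298)) = 34.270.

34.3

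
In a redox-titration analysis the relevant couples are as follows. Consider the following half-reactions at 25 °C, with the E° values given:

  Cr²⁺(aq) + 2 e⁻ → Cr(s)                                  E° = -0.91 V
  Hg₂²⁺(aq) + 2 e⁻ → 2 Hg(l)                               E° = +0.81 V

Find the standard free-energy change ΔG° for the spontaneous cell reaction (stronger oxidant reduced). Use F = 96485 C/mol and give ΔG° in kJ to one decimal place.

Hg₂²⁺/Hg (E° = +0.81 V) is the cathode; Cr²⁺/Cr (E° = -0.91 V) is the anode, so E°cell = +1.72 V.
Balancing electrons gives n = 2 (lcm of 2 and 2).
ΔG° = −nFE° = −(2)(96485)(+1.72) = -331,908 J = -331.9 kJ.

-331.9 kJ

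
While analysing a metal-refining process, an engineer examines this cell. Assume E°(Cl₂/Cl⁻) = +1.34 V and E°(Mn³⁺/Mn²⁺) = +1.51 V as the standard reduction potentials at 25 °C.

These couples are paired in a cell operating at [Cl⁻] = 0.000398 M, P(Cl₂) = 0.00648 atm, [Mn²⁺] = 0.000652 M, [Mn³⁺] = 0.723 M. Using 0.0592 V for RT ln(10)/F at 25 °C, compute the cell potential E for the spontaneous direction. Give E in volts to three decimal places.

+0.214 V

Mn³⁺/Mn²⁺ is the cathode (higher E°), Cl₂/Cl⁻ the anode: E°cell = +1.51 − (+1.34) = +0.17 V, n = 2.
Overall: 2 Mn³⁺(aq) + 2 Cl⁻(aq) → 2 Mn²⁺(aq) + Cl₂(g)
Q = [Mn²⁺]^2·P(Cl₂) / ([Mn³⁺]^2·[Cl⁻]^2); log Q = -1.478.
E = E° − (0.0592/n) log Q = +0.17 − (0.0592/2)(-1.478) = +0.214 V.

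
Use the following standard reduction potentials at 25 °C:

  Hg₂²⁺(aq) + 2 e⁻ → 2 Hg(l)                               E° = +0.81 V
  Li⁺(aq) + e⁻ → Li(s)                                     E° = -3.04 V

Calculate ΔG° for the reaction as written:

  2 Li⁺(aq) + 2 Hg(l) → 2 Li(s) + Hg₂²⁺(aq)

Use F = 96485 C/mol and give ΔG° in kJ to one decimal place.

+742.9 kJ

As written, Li⁺/Li is reduced (cathode) and Hg₂²⁺/Hg is oxidised (anode), so E°cell = (-3.04) − (+0.81) = -3.85 V.
Balancing electrons gives n = 2.
ΔG° = −nFE° = −(2)(96485)(-3.85) = 742,934 J = +742.9 kJ.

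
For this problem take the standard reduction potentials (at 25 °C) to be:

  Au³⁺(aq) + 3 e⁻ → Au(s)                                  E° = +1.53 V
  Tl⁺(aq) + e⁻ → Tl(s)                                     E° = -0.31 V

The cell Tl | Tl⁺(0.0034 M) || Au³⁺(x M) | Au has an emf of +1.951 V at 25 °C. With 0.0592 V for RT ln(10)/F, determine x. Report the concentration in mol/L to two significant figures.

Au³⁺/Au is the cathode, Tl⁺/Tl the anode: E°cell = +1.84 V, n = 3.
Overall reaction: Au³⁺(aq) + 3 Tl(s) → Au(s) + 3 Tl⁺(aq); Q = [Tl⁺]^3/[Au³⁺]^1.
From E = E° − (0.0592/n) log Q: log Q = (E° − E)·n/0.0592 = (+1.84 − (+1.951))·3/0.0592 = -5.6250.
So 1·log[Au³⁺] = 3·log(0.0034) − log Q = -7.4056 − (-5.6250) = -1.7806; [Au³⁺] = 10^(-1.7806) ≈ 0.017 M.

0.017 M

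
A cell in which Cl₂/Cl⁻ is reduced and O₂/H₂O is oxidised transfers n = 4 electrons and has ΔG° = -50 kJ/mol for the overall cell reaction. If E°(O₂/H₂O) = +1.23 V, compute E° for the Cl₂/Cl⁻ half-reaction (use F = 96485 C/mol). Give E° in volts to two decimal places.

E°cell = −ΔG°/(nF) = −(-50×10³)/((4)(96485)) = +0.130 V.
Since Cl₂/Cl⁻ is the cathode and O₂/H₂O the anode, E°cell = E°(Cl₂/Cl⁻) − E°(O₂/H₂O).
So E°(Cl₂/Cl⁻) = E°cell + E°(O₂/H₂O) = +0.130 + (+1.23) = +1.36 V.

+1.36 V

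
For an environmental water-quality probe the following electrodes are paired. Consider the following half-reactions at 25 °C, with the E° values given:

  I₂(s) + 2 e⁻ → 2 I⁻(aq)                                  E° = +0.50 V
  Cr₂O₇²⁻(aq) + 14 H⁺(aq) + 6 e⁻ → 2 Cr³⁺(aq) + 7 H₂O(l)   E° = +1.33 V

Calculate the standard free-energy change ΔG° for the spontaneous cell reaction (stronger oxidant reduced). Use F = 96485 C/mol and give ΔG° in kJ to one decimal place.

Cr₂O₇²⁻/Cr³⁺ (E° = +1.33 V) is the cathode; I₂/I⁻ (E° = +0.50 V) is the anode, so E°cell = +0.83 V.
Balancing electrons gives n = 6 (lcm of 6 and 2).
ΔG° = −nFE° = −(6)(96485)(+0.83) = -480,495 J = -480.5 kJ.

-480.5 kJ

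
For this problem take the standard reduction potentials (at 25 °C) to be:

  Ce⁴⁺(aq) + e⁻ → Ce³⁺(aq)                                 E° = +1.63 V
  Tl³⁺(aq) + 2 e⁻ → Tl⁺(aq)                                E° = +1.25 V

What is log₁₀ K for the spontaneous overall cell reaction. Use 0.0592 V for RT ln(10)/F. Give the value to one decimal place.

Cathode: Ce⁴⁺/Ce³⁺; anode: Tl³⁺/Tl⁺. E°cell = +0.38 V, n = 2.
log K = nE°cell / 0.0592 = (2)(+0.38) / 0.0592 = 12.8.

12.8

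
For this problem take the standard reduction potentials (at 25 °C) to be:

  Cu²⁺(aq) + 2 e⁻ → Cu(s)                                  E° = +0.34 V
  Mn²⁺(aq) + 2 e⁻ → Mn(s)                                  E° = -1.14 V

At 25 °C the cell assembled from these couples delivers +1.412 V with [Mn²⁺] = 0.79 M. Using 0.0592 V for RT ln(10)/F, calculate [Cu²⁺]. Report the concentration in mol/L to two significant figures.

0.0040 M

Cu²⁺/Cu is the cathode, Mn²⁺/Mn the anode: E°cell = +1.48 V, n = 2.
Overall reaction: Cu²⁺(aq) + Mn(s) → Cu(s) + Mn²⁺(aq); Q = [Mn²⁺]^1/[Cu²⁺]^1.
From E = E° − (0.0592/n) log Q: log Q = (E° − E)·n/0.0592 = (+1.48 − (+1.412))·2/0.0592 = 2.2973.
So 1·log[Cu²⁺] = 1·log(0.79) − log Q = -0.1024 − (2.2973) = -2.3997; [Cu²⁺] = 10^(-2.3997) ≈ 0.0040 M.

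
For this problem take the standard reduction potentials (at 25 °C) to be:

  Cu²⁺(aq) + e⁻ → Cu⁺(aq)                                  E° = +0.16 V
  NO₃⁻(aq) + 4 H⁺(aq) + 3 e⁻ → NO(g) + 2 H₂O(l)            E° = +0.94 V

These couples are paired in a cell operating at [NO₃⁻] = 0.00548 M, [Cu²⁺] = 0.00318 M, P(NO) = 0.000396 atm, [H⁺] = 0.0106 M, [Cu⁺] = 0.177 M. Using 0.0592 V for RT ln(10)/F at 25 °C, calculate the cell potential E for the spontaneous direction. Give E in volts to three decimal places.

+0.750 V

NO₃⁻/NO is the cathode (higher E°), Cu²⁺/Cu⁺ the anode: E°cell = +0.94 − (+0.16) = +0.78 V, n = 3.
Overall: NO₃⁻(aq) + 4 H⁺(aq) + 3 Cu⁺(aq) → NO(g) + 2 H₂O(l) + 3 Cu²⁺(aq)
Q = P(NO)·[Cu²⁺]^3 / ([NO₃⁻]·[H⁺]^4·[Cu⁺]^3); log Q = 1.521.
E = E° − (0.0592/n) log Q = +0.78 − (0.0592/3)(1.521) = +0.750 V.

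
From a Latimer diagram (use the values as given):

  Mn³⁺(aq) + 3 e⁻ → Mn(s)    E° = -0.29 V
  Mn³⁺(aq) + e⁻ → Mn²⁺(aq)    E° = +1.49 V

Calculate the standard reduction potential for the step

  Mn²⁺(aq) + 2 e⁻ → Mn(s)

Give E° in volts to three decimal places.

Sequential free energies add, so n₃E°₃ = n₁E°₁ + n₂E°₂.
With n₃ = 3, and the known step contributing 1×(+1.49) V, the unknown satisfies 2·E° = 3×(-0.29) − 1×(+1.49) = -2.360.
E° = -2.360 / 2 = -1.180 V.

-1.180 V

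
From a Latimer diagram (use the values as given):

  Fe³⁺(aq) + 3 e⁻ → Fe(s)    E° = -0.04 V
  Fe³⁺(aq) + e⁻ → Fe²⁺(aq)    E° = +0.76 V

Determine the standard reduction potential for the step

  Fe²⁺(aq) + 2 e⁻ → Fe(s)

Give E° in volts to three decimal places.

Sequential free energies add, so n₃E°₃ = n₁E°₁ + n₂E°₂.
With n₃ = 3, and the known step contributing 1×(+0.76) V, the unknown satisfies 2·E° = 3×(-0.04) − 1×(+0.76) = -0.880.
E° = -0.880 / 2 = -0.440 V.

-0.440 V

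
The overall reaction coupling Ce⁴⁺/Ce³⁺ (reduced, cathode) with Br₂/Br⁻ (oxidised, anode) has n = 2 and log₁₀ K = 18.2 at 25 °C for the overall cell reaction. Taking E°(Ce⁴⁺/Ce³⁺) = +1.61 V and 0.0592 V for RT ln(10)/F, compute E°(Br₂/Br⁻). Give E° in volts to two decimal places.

E°cell = (0.0592/n)·log K = (0.0592/2)(18.2) = +0.539 V.
Since Ce⁴⁺/Ce³⁺ is the cathode and Br₂/Br⁻ the anode, E°cell = E°(Ce⁴⁺/Ce³⁺) − E°(Br₂/Br⁻).
So E°(Br₂/Br⁻) = E°(Ce⁴⁺/Ce³⁺) − E°cell = (+1.61) − (+0.539) = +1.07 V.

+1.07 V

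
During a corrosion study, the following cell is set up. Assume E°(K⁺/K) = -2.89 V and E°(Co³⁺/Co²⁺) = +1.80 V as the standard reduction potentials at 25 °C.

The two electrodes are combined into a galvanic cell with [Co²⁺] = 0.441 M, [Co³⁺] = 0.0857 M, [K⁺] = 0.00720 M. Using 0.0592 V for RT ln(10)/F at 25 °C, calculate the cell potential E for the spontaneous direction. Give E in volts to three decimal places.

+4.775 V

Co³⁺/Co²⁺ is the cathode (higher E°), K⁺/K the anode: E°cell = +1.80 − (-2.89) = +4.69 V, n = 1.
Overall: Co³⁺(aq) + K(s) → Co²⁺(aq) + K⁺(aq)
Q = [Co²⁺]·[K⁺] / ([Co³⁺]); log Q = -1.431.
E = E° − (0.0592/n) log Q = +4.69 − (0.0592/1)(-1.431) = +4.775 V.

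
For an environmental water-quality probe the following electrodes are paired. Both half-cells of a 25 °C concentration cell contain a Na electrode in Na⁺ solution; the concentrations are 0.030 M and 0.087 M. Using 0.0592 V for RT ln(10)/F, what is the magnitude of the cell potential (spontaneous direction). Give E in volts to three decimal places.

+0.027 V

For a concentration cell E°cell = 0. The 0.087 M side is the cathode (reduction is favoured where [Na⁺] is higher).
With n = 1, E = −(0.0592/1) log([Na⁺]ₐₙ/[Na⁺]꜀ₐₜ) = −(0.0592/1) log(0.03/0.087) = −(0.0592/1)(-0.462) = +0.027 V.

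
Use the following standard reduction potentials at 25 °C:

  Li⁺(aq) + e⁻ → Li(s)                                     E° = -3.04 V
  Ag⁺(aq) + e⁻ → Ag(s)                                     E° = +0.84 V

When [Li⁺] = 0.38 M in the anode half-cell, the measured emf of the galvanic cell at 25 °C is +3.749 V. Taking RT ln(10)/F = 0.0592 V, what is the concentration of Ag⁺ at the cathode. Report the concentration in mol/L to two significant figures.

0.0023 M

Ag⁺/Ag is the cathode, Li⁺/Li the anode: E°cell = +3.88 V, n = 1.
Overall reaction: Ag⁺(aq) + Li(s) → Ag(s) + Li⁺(aq); Q = [Li⁺]^1/[Ag⁺]^1.
From E = E° − (0.0592/n) log Q: log Q = (E° − E)·n/0.0592 = (+3.88 − (+3.749))·1/0.0592 = 2.2128.
So 1·log[Ag⁺] = 1·log(0.38) − log Q = -0.4202 − (2.2128) = -2.6330; [Ag⁺] = 10^(-2.6330) ≈ 0.0023 M.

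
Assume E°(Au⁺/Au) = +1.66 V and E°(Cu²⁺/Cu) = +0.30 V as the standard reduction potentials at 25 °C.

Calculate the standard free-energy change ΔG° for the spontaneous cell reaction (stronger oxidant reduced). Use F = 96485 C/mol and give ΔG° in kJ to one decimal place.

-262.4 kJ

Au⁺/Au (E° = +1.66 V) is the cathode; Cu²⁺/Cu (E° = +0.30 V) is the anode, so E°cell = +1.36 V.
Balancing electrons gives n = 2 (lcm of 1 and 2).
ΔG° = −nFE° = −(2)(96485)(+1.36) = -262,439 J = -262.4 kJ.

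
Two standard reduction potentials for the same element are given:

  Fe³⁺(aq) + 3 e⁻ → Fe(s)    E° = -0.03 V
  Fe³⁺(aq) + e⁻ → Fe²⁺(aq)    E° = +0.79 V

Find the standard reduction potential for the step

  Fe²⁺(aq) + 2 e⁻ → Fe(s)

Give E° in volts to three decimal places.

-0.440 V

Sequential free energies add, so n₃E°₃ = n₁E°₁ + n₂E°₂.
With n₃ = 3, and the known step contributing 1×(+0.79) V, the unknown satisfies 2·E° = 3×(-0.03) − 1×(+0.79) = -0.880.
E° = -0.880 / 2 = -0.440 V.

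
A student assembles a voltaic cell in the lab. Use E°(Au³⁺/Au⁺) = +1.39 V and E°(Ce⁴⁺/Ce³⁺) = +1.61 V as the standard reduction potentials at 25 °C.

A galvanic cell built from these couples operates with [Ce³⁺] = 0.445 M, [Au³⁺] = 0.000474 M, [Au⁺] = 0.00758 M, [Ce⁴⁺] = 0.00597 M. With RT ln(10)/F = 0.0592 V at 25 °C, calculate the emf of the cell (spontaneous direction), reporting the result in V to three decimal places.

+0.145 V

Ce⁴⁺/Ce³⁺ is the cathode (higher E°), Au³⁺/Au⁺ the anode: E°cell = +1.61 − (+1.39) = +0.22 V, n = 2.
Overall: 2 Ce⁴⁺(aq) + Au⁺(aq) → 2 Ce³⁺(aq) + Au³⁺(aq)
Q = [Ce³⁺]^2·[Au³⁺] / ([Ce⁴⁺]^2·[Au⁺]); log Q = 2.541.
E = E° − (0.0592/n) log Q = +0.22 − (0.0592/2)(2.541) = +0.145 V.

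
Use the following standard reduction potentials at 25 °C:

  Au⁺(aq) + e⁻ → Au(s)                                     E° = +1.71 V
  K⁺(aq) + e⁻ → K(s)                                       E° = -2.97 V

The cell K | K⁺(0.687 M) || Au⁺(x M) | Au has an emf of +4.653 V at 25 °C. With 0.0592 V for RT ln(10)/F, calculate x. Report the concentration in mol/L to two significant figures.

Au⁺/Au is the cathode, K⁺/K the anode: E°cell = +4.68 V, n = 1.
Overall reaction: Au⁺(aq) + K(s) → Au(s) + K⁺(aq); Q = [K⁺]^1/[Au⁺]^1.
From E = E° − (0.0592/n) log Q: log Q = (E° − E)·n/0.0592 = (+4.68 − (+4.653))·1/0.0592 = 0.4561.
So 1·log[Au⁺] = 1·log(0.687) − log Q = -0.1630 − (0.4561) = -0.6191; [Au⁺] = 10^(-0.6191) ≈ 0.24 M.

0.24 M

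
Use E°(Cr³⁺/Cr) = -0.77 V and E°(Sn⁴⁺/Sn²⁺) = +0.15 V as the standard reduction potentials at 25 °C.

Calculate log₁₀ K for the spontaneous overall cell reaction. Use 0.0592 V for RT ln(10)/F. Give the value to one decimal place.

Cathode: Sn⁴⁺/Sn²⁺; anode: Cr³⁺/Cr. E°cell = +0.92 V, n = 6.
log K = nE°cell / 0.0592 = (6)(+0.92) / 0.0592 = 93.2.

93.2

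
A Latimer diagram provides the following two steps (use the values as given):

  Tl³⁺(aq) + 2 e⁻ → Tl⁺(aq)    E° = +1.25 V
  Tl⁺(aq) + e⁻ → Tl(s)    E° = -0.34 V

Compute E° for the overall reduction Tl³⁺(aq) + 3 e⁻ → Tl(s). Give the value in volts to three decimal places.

Standard free energies of sequential steps add: ΔG°₃ = ΔG°₁ + ΔG°₂, so n₃E°₃ = n₁E°₁ + n₂E°₂.
E°₃ = (2×+1.25 + 1×-0.34) / 3 = (+2.160) / 3 = +0.720 V.

+0.720 V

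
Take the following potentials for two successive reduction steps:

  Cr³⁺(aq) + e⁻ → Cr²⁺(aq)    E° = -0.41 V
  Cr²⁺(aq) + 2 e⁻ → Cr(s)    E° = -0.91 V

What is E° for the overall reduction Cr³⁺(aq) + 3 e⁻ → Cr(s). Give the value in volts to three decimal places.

-0.743 V

Adding the free-energy changes (−nFE°) of the two steps gives −n₃FE°₃ = −n₁FE°₁ − n₂FE°₂.
E°₃ = (1×-0.41 + 2×-0.91) / 3 = (-2.230) / 3 = -0.743 V.
Simply averaging or adding the two E° values would be wrong; the electron-weighted sum is required.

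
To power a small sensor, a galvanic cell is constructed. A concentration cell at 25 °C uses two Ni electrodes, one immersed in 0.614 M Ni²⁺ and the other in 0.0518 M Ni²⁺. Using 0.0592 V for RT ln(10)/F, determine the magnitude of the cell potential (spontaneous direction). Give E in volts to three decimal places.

For a concentration cell E°cell = 0. The 0.614 M side is the cathode (reduction is favoured where [Ni²⁺] is higher).
With n = 2, E = −(0.0592/2) log([Ni²⁺]ₐₙ/[Ni²⁺]꜀ₐₜ) = −(0.0592/2) log(0.0518/0.614) = −(0.0592/2)(-1.074) = +0.032 V.

+0.032 V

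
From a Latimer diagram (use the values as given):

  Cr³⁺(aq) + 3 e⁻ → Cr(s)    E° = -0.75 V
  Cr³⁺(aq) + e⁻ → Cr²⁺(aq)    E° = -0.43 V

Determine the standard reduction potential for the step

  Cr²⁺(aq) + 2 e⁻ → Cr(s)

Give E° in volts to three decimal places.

-0.910 V

Sequential free energies add, so n₃E°₃ = n₁E°₁ + n₂E°₂.
With n₃ = 3, and the known step contributing 1×(-0.43) V, the unknown satisfies 2·E° = 3×(-0.75) − 1×(-0.43) = -1.820.
E° = -1.820 / 2 = -0.910 V.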